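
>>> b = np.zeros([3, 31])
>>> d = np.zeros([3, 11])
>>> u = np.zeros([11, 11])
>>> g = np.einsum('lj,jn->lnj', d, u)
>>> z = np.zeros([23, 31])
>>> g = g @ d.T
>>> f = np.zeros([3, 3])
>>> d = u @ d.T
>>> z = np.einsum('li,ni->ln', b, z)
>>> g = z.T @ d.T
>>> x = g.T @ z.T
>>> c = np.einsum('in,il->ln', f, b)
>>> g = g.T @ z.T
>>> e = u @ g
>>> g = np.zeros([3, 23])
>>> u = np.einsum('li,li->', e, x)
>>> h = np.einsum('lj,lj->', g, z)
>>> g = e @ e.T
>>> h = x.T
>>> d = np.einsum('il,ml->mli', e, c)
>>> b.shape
(3, 31)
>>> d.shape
(31, 3, 11)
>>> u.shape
()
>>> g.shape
(11, 11)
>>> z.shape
(3, 23)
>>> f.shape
(3, 3)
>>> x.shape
(11, 3)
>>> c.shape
(31, 3)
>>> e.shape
(11, 3)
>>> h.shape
(3, 11)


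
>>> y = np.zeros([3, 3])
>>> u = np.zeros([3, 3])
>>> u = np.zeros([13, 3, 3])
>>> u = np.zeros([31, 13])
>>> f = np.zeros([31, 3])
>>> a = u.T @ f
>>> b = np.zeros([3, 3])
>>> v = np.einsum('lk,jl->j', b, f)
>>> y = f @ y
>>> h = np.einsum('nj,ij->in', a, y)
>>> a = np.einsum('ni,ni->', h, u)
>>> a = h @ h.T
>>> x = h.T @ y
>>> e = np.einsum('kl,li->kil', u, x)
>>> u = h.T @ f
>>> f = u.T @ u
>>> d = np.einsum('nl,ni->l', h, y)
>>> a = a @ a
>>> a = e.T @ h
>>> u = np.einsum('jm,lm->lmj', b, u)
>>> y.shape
(31, 3)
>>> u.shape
(13, 3, 3)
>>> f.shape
(3, 3)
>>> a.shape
(13, 3, 13)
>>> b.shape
(3, 3)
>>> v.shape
(31,)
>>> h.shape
(31, 13)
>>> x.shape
(13, 3)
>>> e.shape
(31, 3, 13)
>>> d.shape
(13,)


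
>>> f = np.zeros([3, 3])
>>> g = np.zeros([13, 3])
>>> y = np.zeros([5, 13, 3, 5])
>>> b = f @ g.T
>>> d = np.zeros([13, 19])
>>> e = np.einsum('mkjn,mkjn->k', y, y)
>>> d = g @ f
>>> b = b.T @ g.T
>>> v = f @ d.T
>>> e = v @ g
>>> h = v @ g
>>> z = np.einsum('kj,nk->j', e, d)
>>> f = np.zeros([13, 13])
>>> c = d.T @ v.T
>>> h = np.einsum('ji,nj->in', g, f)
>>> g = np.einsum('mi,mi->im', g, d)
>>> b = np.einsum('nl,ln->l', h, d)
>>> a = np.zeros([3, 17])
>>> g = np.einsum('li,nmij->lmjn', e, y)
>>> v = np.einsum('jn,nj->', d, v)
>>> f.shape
(13, 13)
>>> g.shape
(3, 13, 5, 5)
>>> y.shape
(5, 13, 3, 5)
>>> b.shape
(13,)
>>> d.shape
(13, 3)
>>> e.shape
(3, 3)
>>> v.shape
()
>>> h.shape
(3, 13)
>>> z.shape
(3,)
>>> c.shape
(3, 3)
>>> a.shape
(3, 17)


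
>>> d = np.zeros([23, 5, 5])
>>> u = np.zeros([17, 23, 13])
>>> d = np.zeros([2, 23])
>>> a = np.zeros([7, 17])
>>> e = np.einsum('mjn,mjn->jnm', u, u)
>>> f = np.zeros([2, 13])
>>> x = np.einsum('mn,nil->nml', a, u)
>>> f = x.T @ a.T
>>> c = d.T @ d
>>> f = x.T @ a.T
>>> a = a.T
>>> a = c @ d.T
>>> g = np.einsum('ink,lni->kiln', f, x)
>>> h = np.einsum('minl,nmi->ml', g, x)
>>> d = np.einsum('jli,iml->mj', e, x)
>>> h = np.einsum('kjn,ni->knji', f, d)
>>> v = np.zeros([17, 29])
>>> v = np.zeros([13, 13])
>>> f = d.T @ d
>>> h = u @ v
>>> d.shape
(7, 23)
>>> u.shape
(17, 23, 13)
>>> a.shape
(23, 2)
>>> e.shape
(23, 13, 17)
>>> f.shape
(23, 23)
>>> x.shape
(17, 7, 13)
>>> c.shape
(23, 23)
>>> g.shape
(7, 13, 17, 7)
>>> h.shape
(17, 23, 13)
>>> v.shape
(13, 13)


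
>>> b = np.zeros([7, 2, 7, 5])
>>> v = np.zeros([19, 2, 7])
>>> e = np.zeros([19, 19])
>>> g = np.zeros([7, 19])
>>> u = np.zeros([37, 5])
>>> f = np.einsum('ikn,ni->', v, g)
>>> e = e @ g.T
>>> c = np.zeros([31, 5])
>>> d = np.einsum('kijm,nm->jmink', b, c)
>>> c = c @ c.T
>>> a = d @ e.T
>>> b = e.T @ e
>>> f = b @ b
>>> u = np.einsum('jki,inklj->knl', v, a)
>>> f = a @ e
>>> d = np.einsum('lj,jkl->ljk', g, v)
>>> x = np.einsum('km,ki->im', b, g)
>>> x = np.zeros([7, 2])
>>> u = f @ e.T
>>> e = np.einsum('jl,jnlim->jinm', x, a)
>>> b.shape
(7, 7)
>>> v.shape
(19, 2, 7)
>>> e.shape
(7, 31, 5, 19)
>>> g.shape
(7, 19)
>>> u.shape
(7, 5, 2, 31, 19)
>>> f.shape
(7, 5, 2, 31, 7)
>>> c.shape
(31, 31)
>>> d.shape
(7, 19, 2)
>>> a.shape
(7, 5, 2, 31, 19)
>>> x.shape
(7, 2)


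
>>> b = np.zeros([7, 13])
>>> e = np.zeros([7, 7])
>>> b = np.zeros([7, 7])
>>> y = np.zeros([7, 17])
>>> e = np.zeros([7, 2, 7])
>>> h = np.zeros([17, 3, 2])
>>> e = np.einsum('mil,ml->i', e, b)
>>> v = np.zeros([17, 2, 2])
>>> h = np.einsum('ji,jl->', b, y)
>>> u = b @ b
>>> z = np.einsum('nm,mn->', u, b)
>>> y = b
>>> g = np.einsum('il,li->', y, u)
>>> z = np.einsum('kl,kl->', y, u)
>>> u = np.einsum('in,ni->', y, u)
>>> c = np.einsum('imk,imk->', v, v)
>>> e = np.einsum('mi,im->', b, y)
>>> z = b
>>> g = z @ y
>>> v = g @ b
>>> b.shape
(7, 7)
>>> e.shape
()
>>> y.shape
(7, 7)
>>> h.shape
()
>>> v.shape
(7, 7)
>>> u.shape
()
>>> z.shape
(7, 7)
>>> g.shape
(7, 7)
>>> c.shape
()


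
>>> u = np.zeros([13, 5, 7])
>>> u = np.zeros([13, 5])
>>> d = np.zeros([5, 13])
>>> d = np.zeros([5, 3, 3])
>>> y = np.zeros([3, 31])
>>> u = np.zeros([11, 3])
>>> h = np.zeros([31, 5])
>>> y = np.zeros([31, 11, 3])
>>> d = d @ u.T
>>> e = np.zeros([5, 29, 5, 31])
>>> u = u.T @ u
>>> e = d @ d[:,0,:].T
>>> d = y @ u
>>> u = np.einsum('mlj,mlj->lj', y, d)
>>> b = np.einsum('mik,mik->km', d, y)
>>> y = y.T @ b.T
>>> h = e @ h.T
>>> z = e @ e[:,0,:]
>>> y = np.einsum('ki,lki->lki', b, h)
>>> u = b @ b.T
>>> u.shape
(3, 3)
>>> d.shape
(31, 11, 3)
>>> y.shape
(5, 3, 31)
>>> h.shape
(5, 3, 31)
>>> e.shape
(5, 3, 5)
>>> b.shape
(3, 31)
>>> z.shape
(5, 3, 5)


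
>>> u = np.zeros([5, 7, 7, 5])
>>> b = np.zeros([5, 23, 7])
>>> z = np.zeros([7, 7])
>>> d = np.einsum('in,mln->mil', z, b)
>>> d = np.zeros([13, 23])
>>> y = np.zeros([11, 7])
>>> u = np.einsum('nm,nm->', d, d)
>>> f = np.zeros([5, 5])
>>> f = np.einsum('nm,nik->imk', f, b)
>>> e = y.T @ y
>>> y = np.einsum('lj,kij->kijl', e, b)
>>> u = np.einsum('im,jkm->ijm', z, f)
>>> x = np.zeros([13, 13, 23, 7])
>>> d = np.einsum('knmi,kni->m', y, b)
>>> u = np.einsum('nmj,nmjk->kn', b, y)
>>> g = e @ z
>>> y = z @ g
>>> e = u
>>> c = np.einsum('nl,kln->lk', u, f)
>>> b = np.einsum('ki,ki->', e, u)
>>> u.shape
(7, 5)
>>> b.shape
()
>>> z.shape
(7, 7)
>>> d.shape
(7,)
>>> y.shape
(7, 7)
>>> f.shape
(23, 5, 7)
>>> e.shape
(7, 5)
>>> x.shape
(13, 13, 23, 7)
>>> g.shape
(7, 7)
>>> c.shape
(5, 23)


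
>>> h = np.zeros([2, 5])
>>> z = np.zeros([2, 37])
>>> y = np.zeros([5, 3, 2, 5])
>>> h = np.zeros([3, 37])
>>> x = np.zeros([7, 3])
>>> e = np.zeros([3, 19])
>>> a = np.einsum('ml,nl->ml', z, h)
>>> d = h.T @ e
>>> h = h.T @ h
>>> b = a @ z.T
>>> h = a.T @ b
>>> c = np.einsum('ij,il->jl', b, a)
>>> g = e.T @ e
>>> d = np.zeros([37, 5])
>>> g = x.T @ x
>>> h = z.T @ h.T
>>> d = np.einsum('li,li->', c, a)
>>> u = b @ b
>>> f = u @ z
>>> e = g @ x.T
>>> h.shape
(37, 37)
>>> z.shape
(2, 37)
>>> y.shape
(5, 3, 2, 5)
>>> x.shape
(7, 3)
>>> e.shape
(3, 7)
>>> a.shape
(2, 37)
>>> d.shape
()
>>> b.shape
(2, 2)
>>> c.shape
(2, 37)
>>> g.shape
(3, 3)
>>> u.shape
(2, 2)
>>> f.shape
(2, 37)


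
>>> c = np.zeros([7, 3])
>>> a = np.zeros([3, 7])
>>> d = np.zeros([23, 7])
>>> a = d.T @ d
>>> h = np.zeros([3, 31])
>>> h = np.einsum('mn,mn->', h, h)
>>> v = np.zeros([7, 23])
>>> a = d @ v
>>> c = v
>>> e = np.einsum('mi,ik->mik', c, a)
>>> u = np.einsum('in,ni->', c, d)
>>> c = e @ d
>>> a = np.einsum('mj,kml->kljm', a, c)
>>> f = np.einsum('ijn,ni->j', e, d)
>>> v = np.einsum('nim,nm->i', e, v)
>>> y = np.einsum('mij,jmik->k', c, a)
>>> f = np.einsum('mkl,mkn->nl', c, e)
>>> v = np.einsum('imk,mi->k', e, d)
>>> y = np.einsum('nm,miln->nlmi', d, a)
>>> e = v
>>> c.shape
(7, 23, 7)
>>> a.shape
(7, 7, 23, 23)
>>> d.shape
(23, 7)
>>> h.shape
()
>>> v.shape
(23,)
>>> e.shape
(23,)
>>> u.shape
()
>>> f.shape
(23, 7)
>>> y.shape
(23, 23, 7, 7)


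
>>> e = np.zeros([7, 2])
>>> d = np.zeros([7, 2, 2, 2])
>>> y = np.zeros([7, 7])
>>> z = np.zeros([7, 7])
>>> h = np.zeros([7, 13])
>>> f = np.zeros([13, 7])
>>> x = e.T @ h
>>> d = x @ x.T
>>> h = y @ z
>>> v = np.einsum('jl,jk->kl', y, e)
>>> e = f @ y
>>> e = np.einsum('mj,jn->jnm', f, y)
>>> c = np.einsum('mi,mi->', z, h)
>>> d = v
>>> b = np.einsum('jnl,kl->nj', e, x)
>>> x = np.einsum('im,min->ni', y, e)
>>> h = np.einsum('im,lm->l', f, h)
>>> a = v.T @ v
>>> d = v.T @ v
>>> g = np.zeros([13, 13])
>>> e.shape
(7, 7, 13)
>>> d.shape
(7, 7)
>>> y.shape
(7, 7)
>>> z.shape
(7, 7)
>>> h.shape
(7,)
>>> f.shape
(13, 7)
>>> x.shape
(13, 7)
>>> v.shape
(2, 7)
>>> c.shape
()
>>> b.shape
(7, 7)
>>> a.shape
(7, 7)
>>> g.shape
(13, 13)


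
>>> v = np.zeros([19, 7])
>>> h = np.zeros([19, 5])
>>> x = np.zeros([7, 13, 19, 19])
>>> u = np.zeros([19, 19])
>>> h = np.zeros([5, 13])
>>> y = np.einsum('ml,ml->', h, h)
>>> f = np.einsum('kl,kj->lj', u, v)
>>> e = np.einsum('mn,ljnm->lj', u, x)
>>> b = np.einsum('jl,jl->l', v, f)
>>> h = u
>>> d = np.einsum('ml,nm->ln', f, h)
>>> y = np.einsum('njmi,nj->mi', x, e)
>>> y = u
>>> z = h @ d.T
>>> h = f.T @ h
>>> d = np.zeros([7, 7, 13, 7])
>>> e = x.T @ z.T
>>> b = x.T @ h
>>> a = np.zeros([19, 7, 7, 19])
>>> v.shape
(19, 7)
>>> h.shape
(7, 19)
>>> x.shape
(7, 13, 19, 19)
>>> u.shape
(19, 19)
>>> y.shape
(19, 19)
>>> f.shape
(19, 7)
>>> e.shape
(19, 19, 13, 19)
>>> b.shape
(19, 19, 13, 19)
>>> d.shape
(7, 7, 13, 7)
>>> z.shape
(19, 7)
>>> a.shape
(19, 7, 7, 19)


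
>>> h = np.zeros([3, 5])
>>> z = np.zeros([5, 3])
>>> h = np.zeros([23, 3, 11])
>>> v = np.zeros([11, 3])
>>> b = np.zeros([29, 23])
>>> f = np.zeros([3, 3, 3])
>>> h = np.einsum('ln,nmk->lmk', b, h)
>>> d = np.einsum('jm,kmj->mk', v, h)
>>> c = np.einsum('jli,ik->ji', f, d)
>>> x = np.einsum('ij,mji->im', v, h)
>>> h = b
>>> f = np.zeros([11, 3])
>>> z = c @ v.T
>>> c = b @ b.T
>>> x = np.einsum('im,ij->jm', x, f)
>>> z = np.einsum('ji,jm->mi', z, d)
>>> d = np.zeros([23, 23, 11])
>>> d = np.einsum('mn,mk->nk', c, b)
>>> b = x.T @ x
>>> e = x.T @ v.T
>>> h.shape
(29, 23)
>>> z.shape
(29, 11)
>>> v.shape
(11, 3)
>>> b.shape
(29, 29)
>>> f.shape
(11, 3)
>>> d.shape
(29, 23)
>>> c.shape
(29, 29)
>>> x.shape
(3, 29)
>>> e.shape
(29, 11)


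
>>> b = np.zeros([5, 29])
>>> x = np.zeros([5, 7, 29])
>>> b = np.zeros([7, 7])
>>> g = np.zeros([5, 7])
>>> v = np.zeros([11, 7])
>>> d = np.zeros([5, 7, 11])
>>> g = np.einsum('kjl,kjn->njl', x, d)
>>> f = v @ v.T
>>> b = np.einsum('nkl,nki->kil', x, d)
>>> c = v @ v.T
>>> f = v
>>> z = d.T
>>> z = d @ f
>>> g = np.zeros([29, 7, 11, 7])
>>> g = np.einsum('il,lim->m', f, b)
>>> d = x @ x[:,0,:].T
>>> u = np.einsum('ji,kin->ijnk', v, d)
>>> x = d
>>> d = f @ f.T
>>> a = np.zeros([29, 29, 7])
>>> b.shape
(7, 11, 29)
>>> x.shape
(5, 7, 5)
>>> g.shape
(29,)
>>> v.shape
(11, 7)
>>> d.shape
(11, 11)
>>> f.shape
(11, 7)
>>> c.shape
(11, 11)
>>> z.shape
(5, 7, 7)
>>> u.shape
(7, 11, 5, 5)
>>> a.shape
(29, 29, 7)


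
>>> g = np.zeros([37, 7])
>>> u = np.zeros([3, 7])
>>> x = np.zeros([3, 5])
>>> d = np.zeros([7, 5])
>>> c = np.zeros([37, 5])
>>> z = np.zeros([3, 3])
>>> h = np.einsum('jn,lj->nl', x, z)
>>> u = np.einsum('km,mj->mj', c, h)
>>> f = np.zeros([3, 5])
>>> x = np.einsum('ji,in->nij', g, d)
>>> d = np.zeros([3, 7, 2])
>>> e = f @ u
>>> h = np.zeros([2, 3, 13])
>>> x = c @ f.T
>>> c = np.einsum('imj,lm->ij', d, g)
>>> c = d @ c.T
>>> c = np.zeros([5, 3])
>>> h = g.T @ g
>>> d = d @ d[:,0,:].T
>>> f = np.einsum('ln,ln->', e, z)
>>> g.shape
(37, 7)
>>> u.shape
(5, 3)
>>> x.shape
(37, 3)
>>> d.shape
(3, 7, 3)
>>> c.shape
(5, 3)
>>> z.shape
(3, 3)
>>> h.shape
(7, 7)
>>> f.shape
()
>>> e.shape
(3, 3)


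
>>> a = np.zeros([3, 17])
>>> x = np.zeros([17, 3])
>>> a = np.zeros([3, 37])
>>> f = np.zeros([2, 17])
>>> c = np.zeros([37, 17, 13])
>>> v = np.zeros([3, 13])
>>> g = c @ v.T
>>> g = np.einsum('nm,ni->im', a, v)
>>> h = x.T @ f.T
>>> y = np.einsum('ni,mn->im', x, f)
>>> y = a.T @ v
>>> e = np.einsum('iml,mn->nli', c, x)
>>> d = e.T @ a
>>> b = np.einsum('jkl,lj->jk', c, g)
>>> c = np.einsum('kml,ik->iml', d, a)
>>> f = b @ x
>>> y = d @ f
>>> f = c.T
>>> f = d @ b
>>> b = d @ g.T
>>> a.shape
(3, 37)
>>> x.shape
(17, 3)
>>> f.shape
(37, 13, 17)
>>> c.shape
(3, 13, 37)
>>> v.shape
(3, 13)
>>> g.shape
(13, 37)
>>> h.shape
(3, 2)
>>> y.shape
(37, 13, 3)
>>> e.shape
(3, 13, 37)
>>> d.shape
(37, 13, 37)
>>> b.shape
(37, 13, 13)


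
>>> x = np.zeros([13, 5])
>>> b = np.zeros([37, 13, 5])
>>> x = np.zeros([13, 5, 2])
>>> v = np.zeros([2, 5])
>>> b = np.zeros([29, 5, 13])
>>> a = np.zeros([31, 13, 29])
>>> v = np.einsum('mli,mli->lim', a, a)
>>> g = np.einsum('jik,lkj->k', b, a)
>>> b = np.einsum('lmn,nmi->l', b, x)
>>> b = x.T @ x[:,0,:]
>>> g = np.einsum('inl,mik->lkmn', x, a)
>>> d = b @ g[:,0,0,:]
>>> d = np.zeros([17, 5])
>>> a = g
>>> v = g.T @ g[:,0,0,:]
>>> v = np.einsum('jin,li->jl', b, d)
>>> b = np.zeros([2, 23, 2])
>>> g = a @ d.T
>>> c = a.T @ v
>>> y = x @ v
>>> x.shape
(13, 5, 2)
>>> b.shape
(2, 23, 2)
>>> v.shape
(2, 17)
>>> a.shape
(2, 29, 31, 5)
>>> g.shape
(2, 29, 31, 17)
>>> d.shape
(17, 5)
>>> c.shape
(5, 31, 29, 17)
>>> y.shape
(13, 5, 17)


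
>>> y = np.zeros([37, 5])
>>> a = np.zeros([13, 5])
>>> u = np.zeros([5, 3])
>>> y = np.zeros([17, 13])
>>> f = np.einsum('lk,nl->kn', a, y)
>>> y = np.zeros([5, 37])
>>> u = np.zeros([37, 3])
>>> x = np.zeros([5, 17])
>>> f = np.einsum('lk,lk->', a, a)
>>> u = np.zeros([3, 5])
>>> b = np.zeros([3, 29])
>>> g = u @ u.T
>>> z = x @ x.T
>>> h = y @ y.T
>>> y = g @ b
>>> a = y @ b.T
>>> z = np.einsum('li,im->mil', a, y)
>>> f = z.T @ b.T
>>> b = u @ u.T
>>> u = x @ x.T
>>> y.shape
(3, 29)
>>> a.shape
(3, 3)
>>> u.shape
(5, 5)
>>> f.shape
(3, 3, 3)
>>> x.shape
(5, 17)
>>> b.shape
(3, 3)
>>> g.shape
(3, 3)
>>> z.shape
(29, 3, 3)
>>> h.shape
(5, 5)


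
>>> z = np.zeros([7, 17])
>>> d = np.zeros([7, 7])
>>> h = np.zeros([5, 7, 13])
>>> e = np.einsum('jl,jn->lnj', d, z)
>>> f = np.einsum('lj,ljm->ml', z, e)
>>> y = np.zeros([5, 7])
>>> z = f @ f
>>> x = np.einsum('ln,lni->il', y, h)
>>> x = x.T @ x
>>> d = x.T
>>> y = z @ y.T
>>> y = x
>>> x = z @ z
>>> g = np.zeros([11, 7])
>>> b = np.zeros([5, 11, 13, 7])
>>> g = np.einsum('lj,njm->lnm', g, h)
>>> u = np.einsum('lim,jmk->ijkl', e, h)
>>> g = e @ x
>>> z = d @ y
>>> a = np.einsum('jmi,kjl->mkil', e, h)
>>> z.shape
(5, 5)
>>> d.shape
(5, 5)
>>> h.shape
(5, 7, 13)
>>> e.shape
(7, 17, 7)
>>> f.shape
(7, 7)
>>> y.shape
(5, 5)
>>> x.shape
(7, 7)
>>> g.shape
(7, 17, 7)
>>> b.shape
(5, 11, 13, 7)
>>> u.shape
(17, 5, 13, 7)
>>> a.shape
(17, 5, 7, 13)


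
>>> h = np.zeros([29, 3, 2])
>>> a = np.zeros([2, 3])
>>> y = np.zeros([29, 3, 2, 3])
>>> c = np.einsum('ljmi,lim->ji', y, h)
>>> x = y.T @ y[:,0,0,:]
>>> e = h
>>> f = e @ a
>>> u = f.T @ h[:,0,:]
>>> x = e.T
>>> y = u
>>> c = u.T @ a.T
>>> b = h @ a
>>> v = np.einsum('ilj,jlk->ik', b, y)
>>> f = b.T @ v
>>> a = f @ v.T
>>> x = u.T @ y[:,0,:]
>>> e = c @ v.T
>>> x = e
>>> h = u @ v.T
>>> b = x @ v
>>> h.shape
(3, 3, 29)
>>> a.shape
(3, 3, 29)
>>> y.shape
(3, 3, 2)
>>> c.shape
(2, 3, 2)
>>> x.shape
(2, 3, 29)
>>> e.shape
(2, 3, 29)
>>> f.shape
(3, 3, 2)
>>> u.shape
(3, 3, 2)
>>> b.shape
(2, 3, 2)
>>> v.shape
(29, 2)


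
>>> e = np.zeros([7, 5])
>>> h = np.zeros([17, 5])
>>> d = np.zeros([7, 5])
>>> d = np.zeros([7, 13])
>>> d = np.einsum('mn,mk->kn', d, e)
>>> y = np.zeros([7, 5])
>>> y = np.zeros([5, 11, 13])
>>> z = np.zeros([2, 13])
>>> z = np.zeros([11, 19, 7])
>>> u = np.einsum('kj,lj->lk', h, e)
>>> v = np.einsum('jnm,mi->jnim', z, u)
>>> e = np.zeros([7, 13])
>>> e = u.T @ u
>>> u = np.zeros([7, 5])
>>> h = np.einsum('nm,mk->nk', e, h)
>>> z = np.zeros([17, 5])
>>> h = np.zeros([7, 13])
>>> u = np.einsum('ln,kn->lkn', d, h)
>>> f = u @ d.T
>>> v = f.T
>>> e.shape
(17, 17)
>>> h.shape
(7, 13)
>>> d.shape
(5, 13)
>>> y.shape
(5, 11, 13)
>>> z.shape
(17, 5)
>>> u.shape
(5, 7, 13)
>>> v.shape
(5, 7, 5)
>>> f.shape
(5, 7, 5)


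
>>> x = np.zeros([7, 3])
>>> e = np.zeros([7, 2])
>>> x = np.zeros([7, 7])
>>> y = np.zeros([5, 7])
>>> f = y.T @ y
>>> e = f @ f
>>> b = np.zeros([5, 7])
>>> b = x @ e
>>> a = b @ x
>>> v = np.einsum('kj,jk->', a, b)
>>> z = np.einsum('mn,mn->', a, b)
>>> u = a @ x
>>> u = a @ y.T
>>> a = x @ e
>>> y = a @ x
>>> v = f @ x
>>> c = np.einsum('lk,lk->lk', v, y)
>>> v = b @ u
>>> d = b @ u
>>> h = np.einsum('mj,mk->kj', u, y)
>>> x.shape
(7, 7)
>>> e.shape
(7, 7)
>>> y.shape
(7, 7)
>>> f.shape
(7, 7)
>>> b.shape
(7, 7)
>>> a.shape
(7, 7)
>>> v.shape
(7, 5)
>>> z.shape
()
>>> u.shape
(7, 5)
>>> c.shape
(7, 7)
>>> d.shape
(7, 5)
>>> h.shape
(7, 5)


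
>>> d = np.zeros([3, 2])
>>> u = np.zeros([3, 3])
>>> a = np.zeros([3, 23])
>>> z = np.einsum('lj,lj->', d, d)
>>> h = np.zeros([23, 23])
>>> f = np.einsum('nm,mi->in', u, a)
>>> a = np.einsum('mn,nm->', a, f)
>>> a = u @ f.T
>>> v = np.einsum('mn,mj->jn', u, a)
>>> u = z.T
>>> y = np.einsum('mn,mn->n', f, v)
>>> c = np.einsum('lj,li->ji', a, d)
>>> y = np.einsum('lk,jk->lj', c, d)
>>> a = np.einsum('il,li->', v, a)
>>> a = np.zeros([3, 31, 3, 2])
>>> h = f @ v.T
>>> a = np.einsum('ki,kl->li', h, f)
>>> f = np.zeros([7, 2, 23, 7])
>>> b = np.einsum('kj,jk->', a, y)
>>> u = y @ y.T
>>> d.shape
(3, 2)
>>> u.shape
(23, 23)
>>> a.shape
(3, 23)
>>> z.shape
()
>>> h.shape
(23, 23)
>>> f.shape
(7, 2, 23, 7)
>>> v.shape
(23, 3)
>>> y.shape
(23, 3)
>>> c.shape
(23, 2)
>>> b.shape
()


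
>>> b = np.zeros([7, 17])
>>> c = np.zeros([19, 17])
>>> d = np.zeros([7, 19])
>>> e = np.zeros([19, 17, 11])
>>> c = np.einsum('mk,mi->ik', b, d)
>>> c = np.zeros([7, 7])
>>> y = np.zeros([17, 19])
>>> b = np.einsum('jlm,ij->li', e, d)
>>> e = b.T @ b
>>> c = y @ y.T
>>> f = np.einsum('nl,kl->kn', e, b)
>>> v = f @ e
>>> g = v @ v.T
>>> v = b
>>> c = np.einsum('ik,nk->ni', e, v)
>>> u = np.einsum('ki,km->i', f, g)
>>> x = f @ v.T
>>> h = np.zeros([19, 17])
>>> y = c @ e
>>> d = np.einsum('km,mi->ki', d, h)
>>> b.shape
(17, 7)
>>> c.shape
(17, 7)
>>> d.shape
(7, 17)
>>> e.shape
(7, 7)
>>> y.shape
(17, 7)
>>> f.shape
(17, 7)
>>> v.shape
(17, 7)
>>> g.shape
(17, 17)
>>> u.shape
(7,)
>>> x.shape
(17, 17)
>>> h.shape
(19, 17)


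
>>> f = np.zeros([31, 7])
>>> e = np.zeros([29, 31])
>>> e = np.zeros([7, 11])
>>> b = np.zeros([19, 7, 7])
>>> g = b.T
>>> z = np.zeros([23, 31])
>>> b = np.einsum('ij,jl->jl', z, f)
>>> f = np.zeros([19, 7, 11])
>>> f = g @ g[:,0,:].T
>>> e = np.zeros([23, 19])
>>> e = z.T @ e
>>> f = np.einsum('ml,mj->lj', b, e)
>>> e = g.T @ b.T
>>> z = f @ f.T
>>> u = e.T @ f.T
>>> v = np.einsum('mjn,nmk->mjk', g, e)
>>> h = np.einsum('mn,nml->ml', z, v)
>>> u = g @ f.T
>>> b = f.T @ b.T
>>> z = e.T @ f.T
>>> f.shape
(7, 19)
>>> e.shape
(19, 7, 31)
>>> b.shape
(19, 31)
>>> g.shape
(7, 7, 19)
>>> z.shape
(31, 7, 7)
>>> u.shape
(7, 7, 7)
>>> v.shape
(7, 7, 31)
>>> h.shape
(7, 31)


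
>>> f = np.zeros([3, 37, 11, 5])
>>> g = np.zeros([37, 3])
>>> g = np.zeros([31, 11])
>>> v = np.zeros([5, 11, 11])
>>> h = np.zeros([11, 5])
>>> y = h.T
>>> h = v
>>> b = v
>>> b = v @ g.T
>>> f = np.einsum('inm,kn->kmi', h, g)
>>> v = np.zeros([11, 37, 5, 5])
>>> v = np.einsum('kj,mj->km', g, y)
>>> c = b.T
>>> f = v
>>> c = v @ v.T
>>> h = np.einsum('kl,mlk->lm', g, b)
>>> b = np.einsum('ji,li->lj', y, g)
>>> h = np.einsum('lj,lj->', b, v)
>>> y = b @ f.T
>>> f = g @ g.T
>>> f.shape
(31, 31)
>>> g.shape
(31, 11)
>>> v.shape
(31, 5)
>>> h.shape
()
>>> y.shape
(31, 31)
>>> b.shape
(31, 5)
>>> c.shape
(31, 31)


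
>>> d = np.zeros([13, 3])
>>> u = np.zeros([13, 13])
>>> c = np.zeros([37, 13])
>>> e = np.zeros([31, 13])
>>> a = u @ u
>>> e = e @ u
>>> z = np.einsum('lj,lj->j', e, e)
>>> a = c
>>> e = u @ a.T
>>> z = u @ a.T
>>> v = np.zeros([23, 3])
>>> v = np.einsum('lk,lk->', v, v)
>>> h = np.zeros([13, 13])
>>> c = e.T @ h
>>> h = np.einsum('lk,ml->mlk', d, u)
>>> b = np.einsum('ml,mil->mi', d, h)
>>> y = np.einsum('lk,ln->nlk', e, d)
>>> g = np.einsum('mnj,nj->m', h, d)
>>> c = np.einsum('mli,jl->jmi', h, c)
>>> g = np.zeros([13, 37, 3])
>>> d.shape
(13, 3)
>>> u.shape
(13, 13)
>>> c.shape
(37, 13, 3)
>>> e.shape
(13, 37)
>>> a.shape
(37, 13)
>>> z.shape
(13, 37)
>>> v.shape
()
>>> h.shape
(13, 13, 3)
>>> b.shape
(13, 13)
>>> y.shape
(3, 13, 37)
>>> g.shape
(13, 37, 3)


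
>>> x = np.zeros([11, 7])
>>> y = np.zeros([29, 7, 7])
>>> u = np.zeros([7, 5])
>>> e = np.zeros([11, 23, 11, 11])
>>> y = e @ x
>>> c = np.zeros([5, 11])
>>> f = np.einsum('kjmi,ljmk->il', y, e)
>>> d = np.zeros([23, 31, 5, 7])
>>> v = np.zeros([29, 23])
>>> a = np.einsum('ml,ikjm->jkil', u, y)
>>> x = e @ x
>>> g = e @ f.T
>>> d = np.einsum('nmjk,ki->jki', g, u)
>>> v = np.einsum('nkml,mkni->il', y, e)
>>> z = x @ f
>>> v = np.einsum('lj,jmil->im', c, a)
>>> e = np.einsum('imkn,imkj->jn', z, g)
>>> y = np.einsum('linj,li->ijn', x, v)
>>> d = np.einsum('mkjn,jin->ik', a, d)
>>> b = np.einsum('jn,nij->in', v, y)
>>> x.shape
(11, 23, 11, 7)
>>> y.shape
(23, 7, 11)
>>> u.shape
(7, 5)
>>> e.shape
(7, 11)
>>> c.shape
(5, 11)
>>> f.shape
(7, 11)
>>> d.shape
(7, 23)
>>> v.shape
(11, 23)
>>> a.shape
(11, 23, 11, 5)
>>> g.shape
(11, 23, 11, 7)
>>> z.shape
(11, 23, 11, 11)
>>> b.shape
(7, 23)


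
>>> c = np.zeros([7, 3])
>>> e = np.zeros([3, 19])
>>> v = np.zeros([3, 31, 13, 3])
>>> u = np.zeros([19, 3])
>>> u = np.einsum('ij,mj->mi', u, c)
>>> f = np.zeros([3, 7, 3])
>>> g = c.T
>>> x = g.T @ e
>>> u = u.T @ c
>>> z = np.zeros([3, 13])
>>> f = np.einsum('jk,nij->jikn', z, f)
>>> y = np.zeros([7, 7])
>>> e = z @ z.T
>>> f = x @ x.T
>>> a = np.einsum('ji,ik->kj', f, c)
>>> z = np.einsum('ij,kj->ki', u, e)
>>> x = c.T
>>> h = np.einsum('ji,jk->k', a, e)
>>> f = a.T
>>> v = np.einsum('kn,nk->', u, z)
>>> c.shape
(7, 3)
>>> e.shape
(3, 3)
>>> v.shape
()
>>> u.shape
(19, 3)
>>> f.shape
(7, 3)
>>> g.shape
(3, 7)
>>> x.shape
(3, 7)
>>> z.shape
(3, 19)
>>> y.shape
(7, 7)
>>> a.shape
(3, 7)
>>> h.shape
(3,)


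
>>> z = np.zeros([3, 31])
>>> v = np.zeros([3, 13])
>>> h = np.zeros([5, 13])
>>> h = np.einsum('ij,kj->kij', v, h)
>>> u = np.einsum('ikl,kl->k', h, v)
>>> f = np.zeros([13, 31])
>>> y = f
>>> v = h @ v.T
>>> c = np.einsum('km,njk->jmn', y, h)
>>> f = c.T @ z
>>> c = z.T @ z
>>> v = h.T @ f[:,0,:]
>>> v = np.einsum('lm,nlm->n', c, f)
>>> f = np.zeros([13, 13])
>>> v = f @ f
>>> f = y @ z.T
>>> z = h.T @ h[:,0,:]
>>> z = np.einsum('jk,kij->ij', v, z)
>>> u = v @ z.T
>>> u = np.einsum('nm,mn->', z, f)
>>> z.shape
(3, 13)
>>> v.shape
(13, 13)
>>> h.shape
(5, 3, 13)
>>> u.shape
()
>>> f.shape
(13, 3)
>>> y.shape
(13, 31)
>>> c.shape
(31, 31)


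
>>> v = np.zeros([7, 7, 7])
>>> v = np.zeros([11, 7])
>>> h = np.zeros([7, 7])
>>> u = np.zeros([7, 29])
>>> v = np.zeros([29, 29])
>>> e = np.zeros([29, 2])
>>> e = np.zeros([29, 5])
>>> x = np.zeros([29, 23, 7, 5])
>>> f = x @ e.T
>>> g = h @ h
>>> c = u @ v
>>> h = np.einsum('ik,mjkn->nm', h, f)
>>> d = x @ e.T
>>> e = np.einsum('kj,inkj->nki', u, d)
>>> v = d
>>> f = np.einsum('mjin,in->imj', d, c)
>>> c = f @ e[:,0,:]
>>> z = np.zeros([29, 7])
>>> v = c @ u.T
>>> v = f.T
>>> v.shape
(23, 29, 7)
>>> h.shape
(29, 29)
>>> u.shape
(7, 29)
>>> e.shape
(23, 7, 29)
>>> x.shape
(29, 23, 7, 5)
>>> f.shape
(7, 29, 23)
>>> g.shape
(7, 7)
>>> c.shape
(7, 29, 29)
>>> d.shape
(29, 23, 7, 29)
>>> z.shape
(29, 7)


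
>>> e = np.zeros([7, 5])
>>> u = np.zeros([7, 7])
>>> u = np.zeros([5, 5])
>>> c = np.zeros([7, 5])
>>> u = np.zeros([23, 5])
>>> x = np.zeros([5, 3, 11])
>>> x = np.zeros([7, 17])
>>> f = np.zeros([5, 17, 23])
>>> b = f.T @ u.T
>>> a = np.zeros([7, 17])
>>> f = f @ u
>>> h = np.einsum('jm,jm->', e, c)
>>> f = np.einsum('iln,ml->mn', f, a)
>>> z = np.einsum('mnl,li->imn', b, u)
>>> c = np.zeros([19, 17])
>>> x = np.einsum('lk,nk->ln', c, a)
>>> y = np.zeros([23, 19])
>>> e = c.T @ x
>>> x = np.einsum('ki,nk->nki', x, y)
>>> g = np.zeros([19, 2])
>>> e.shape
(17, 7)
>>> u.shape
(23, 5)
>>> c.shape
(19, 17)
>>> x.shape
(23, 19, 7)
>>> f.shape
(7, 5)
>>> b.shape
(23, 17, 23)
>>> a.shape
(7, 17)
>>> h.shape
()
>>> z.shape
(5, 23, 17)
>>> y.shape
(23, 19)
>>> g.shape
(19, 2)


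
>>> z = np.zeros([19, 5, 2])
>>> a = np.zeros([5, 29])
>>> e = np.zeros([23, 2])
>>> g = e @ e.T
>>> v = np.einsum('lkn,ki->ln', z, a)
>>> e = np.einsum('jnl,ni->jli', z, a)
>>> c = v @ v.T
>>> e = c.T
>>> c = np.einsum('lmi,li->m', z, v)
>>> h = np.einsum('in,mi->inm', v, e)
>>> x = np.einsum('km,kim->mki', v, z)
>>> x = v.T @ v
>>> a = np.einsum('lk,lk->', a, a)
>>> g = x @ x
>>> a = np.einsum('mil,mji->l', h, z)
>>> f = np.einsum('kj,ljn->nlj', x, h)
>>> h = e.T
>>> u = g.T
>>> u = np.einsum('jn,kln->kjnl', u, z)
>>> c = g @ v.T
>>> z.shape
(19, 5, 2)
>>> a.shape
(19,)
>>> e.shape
(19, 19)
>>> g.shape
(2, 2)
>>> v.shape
(19, 2)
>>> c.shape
(2, 19)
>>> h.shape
(19, 19)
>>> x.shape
(2, 2)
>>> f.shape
(19, 19, 2)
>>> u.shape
(19, 2, 2, 5)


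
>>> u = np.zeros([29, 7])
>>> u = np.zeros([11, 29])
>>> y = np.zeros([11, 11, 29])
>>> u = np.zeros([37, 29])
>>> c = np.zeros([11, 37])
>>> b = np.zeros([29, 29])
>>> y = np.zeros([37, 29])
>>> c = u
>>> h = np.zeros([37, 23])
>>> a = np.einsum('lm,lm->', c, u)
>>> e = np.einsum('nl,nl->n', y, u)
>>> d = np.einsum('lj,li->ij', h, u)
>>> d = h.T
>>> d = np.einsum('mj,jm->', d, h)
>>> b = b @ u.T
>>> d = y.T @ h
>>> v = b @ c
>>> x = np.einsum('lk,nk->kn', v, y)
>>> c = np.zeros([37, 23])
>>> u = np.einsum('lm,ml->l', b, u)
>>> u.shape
(29,)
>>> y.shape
(37, 29)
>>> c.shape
(37, 23)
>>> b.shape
(29, 37)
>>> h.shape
(37, 23)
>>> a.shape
()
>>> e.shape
(37,)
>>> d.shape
(29, 23)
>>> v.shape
(29, 29)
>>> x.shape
(29, 37)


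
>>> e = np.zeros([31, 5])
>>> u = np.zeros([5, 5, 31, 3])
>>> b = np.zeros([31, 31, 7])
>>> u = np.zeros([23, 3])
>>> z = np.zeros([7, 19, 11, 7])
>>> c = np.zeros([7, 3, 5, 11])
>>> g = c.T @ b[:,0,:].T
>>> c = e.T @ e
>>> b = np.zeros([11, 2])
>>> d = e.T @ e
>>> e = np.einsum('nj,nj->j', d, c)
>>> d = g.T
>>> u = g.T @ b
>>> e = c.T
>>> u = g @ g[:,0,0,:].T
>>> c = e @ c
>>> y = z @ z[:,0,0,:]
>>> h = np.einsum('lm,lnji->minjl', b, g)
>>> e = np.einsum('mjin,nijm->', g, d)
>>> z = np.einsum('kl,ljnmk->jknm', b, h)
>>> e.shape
()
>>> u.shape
(11, 5, 3, 11)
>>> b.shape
(11, 2)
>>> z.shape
(31, 11, 5, 3)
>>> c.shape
(5, 5)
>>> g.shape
(11, 5, 3, 31)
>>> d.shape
(31, 3, 5, 11)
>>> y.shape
(7, 19, 11, 7)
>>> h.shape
(2, 31, 5, 3, 11)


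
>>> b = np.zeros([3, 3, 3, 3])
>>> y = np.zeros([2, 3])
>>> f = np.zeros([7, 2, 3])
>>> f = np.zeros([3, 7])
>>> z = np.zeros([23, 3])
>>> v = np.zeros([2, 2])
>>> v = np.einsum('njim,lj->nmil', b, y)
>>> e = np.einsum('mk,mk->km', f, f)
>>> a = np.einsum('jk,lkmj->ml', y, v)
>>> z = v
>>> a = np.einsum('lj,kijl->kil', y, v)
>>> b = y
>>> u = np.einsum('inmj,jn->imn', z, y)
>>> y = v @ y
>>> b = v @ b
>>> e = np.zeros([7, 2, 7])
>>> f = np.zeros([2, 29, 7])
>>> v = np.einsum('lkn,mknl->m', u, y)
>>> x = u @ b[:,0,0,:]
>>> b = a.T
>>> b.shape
(2, 3, 3)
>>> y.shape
(3, 3, 3, 3)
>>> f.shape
(2, 29, 7)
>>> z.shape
(3, 3, 3, 2)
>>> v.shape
(3,)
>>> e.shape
(7, 2, 7)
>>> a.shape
(3, 3, 2)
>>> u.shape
(3, 3, 3)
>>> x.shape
(3, 3, 3)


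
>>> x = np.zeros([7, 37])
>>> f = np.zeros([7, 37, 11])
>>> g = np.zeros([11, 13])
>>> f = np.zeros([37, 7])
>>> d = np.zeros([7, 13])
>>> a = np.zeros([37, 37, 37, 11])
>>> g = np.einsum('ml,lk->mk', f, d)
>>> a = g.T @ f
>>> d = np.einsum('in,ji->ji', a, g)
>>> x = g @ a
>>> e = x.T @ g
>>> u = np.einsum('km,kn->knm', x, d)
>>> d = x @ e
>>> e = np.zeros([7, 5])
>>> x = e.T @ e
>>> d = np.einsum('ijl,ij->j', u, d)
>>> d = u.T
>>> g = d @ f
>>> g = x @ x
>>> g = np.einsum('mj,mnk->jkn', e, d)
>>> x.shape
(5, 5)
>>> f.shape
(37, 7)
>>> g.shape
(5, 37, 13)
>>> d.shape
(7, 13, 37)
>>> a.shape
(13, 7)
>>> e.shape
(7, 5)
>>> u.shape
(37, 13, 7)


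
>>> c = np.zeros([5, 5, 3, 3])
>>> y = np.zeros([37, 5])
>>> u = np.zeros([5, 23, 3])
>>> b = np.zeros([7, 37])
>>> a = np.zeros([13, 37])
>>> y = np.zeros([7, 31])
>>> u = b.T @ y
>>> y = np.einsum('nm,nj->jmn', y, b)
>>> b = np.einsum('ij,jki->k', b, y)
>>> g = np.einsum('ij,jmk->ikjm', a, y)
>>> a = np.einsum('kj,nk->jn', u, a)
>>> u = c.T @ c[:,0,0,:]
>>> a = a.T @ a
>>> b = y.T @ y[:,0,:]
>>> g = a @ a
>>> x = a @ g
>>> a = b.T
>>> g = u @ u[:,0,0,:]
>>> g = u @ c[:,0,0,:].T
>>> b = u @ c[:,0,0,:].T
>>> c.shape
(5, 5, 3, 3)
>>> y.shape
(37, 31, 7)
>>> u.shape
(3, 3, 5, 3)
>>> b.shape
(3, 3, 5, 5)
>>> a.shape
(7, 31, 7)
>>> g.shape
(3, 3, 5, 5)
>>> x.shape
(13, 13)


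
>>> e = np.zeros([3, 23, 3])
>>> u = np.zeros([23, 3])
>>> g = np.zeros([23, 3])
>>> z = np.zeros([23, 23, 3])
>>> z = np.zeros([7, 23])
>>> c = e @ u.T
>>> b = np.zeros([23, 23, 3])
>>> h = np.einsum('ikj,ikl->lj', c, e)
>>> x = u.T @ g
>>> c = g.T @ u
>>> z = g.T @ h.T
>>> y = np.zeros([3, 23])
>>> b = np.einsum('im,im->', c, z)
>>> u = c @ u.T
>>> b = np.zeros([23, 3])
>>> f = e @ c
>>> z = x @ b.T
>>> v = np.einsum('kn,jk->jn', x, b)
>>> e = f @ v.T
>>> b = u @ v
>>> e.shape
(3, 23, 23)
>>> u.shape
(3, 23)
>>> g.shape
(23, 3)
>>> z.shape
(3, 23)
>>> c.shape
(3, 3)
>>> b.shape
(3, 3)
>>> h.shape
(3, 23)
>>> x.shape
(3, 3)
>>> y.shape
(3, 23)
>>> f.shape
(3, 23, 3)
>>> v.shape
(23, 3)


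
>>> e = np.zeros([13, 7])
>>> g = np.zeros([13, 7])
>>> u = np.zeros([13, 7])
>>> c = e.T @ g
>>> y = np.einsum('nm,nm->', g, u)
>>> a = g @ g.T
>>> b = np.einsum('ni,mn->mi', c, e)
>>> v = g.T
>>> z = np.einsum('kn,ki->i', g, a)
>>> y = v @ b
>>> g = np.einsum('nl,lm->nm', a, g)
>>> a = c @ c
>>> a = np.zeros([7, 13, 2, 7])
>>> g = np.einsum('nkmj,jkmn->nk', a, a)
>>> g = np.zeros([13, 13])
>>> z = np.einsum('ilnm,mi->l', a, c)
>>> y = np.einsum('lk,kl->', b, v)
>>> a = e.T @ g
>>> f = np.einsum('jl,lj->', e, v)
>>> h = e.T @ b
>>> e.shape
(13, 7)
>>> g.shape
(13, 13)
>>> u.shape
(13, 7)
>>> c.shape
(7, 7)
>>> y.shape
()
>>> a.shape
(7, 13)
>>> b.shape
(13, 7)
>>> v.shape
(7, 13)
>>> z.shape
(13,)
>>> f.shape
()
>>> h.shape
(7, 7)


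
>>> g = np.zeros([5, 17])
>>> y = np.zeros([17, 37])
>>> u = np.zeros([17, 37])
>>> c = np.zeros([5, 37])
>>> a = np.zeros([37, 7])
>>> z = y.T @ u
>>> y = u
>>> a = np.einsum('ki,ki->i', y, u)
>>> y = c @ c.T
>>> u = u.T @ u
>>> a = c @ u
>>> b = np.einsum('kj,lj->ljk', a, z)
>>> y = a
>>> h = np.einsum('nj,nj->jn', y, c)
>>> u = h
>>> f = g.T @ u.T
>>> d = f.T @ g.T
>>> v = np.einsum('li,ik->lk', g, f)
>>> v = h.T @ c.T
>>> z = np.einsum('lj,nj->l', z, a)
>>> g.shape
(5, 17)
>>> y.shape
(5, 37)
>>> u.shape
(37, 5)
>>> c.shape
(5, 37)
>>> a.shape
(5, 37)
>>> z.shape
(37,)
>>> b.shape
(37, 37, 5)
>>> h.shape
(37, 5)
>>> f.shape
(17, 37)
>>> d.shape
(37, 5)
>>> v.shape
(5, 5)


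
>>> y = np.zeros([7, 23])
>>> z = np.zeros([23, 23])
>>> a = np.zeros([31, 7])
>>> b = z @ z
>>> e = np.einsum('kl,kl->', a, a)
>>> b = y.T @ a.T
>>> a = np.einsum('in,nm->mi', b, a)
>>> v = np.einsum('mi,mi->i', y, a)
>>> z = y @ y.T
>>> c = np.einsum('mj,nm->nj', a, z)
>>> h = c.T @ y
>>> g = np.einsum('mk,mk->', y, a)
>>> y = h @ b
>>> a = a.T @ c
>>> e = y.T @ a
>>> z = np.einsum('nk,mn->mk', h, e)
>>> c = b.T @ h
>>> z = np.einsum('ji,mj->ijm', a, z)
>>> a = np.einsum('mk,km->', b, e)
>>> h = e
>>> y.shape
(23, 31)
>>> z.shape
(23, 23, 31)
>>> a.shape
()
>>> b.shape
(23, 31)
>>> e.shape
(31, 23)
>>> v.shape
(23,)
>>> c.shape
(31, 23)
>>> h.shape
(31, 23)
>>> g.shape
()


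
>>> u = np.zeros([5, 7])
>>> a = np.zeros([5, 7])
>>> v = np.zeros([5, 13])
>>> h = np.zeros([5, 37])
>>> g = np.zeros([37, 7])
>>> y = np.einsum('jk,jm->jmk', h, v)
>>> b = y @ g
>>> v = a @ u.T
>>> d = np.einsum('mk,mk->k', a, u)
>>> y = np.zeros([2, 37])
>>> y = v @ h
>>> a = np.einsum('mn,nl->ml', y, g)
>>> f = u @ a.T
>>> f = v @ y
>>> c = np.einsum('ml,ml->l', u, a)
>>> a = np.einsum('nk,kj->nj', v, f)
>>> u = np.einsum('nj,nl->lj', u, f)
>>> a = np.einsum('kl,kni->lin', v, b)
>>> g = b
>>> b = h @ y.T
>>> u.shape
(37, 7)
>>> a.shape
(5, 7, 13)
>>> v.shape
(5, 5)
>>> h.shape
(5, 37)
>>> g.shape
(5, 13, 7)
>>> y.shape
(5, 37)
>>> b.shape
(5, 5)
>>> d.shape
(7,)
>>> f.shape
(5, 37)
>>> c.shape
(7,)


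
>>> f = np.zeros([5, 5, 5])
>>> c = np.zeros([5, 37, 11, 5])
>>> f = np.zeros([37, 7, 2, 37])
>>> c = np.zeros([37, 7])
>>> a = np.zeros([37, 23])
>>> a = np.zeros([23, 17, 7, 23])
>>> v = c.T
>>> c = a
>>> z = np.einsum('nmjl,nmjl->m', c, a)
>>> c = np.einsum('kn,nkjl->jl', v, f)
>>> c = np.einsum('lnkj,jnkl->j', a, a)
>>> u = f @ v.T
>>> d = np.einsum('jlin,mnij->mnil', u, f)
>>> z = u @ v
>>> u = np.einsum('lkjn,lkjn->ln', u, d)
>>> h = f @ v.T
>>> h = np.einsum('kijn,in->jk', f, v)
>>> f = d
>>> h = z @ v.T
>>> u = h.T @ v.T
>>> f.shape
(37, 7, 2, 7)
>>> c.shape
(23,)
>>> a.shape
(23, 17, 7, 23)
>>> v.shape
(7, 37)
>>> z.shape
(37, 7, 2, 37)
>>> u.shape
(7, 2, 7, 7)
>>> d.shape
(37, 7, 2, 7)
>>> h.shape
(37, 7, 2, 7)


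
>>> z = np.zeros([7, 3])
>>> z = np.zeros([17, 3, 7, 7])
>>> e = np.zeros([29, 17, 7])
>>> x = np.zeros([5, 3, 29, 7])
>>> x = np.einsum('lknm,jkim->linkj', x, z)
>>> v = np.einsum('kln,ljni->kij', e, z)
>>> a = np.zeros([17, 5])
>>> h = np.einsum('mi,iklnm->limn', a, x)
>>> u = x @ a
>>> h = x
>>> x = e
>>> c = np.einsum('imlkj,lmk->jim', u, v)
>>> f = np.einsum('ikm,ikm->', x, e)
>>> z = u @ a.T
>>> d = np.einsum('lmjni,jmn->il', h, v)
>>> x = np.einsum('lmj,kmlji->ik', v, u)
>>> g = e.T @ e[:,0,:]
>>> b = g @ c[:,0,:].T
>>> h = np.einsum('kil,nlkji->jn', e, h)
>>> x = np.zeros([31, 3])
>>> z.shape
(5, 7, 29, 3, 17)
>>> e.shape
(29, 17, 7)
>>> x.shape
(31, 3)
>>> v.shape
(29, 7, 3)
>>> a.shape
(17, 5)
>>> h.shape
(3, 5)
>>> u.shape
(5, 7, 29, 3, 5)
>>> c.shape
(5, 5, 7)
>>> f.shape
()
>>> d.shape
(17, 5)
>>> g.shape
(7, 17, 7)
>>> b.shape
(7, 17, 5)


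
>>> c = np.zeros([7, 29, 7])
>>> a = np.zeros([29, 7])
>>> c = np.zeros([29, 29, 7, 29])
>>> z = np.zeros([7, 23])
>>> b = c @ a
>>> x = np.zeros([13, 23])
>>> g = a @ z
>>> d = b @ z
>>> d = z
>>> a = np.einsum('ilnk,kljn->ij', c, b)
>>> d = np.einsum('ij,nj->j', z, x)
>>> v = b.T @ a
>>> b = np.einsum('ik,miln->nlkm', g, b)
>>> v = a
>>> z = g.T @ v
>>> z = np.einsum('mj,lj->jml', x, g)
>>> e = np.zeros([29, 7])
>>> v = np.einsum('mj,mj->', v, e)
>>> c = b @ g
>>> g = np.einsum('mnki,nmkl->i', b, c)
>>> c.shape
(7, 7, 23, 23)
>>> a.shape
(29, 7)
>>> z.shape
(23, 13, 29)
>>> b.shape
(7, 7, 23, 29)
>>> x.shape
(13, 23)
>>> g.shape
(29,)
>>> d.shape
(23,)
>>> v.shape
()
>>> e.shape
(29, 7)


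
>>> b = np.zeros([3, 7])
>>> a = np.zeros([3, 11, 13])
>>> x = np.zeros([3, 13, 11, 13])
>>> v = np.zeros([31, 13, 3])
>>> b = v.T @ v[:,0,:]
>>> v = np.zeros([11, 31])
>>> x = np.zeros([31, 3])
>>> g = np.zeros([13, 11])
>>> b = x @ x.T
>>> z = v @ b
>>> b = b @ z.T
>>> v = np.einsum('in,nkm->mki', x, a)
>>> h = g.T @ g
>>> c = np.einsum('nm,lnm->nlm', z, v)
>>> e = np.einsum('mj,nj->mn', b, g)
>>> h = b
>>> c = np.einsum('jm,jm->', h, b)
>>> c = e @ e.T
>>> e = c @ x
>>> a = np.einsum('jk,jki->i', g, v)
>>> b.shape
(31, 11)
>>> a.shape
(31,)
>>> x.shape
(31, 3)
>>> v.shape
(13, 11, 31)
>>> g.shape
(13, 11)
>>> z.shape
(11, 31)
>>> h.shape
(31, 11)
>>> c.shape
(31, 31)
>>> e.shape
(31, 3)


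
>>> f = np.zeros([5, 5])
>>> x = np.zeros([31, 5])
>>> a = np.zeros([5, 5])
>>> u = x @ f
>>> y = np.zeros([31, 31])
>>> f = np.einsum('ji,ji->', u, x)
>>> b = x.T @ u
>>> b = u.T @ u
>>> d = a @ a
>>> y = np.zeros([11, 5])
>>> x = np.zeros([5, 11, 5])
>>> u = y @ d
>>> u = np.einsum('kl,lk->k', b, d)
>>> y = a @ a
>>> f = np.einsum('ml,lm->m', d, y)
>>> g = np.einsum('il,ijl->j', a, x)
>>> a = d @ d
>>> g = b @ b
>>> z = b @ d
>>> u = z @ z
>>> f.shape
(5,)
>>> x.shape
(5, 11, 5)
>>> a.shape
(5, 5)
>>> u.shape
(5, 5)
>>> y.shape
(5, 5)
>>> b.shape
(5, 5)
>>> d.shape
(5, 5)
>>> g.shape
(5, 5)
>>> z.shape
(5, 5)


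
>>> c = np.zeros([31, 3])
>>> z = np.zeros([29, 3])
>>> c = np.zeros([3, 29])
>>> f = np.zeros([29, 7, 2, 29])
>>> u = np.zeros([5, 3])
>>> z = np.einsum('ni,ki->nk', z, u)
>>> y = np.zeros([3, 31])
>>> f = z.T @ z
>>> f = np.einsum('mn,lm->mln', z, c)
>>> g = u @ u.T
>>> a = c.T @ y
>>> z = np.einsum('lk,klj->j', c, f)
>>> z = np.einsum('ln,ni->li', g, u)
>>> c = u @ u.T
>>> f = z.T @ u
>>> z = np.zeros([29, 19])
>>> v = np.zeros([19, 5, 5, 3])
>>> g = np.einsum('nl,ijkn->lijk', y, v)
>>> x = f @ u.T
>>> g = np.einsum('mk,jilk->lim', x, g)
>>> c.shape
(5, 5)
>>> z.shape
(29, 19)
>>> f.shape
(3, 3)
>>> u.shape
(5, 3)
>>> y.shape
(3, 31)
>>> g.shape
(5, 19, 3)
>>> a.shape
(29, 31)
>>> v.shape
(19, 5, 5, 3)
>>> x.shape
(3, 5)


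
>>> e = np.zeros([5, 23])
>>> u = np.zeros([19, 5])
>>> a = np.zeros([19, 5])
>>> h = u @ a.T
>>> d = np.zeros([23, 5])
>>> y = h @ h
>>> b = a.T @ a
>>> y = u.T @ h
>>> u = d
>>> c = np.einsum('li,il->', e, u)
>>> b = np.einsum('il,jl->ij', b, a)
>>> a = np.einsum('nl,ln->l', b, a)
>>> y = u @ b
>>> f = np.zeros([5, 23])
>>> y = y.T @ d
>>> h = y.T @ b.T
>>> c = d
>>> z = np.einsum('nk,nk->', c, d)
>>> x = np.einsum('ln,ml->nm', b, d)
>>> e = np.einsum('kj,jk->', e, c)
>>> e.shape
()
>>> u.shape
(23, 5)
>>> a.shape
(19,)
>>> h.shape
(5, 5)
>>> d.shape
(23, 5)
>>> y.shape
(19, 5)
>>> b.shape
(5, 19)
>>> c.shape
(23, 5)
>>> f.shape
(5, 23)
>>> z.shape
()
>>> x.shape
(19, 23)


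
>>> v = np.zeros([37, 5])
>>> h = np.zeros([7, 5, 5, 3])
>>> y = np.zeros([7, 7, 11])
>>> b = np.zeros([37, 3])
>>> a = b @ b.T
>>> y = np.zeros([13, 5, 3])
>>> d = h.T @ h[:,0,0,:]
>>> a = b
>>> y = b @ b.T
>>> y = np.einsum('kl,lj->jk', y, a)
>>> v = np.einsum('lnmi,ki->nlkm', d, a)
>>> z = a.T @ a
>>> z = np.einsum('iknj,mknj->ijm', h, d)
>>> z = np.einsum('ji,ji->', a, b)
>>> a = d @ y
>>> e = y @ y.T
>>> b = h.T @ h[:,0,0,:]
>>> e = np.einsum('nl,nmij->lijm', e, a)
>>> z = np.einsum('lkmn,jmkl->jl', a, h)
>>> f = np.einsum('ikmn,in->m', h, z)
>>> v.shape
(5, 3, 37, 5)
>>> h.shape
(7, 5, 5, 3)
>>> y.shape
(3, 37)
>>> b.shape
(3, 5, 5, 3)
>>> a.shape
(3, 5, 5, 37)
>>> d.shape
(3, 5, 5, 3)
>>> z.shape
(7, 3)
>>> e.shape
(3, 5, 37, 5)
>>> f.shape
(5,)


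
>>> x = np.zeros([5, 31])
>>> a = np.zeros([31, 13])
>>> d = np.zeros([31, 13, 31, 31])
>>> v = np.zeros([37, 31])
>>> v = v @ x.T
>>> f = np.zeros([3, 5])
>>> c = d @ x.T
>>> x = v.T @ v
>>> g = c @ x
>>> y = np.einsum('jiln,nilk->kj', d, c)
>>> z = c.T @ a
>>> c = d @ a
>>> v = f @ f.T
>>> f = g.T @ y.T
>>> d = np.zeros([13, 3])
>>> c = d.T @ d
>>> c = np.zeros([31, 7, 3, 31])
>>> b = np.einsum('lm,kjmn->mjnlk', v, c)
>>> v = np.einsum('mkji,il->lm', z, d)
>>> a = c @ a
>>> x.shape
(5, 5)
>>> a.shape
(31, 7, 3, 13)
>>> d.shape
(13, 3)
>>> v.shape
(3, 5)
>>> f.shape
(5, 31, 13, 5)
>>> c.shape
(31, 7, 3, 31)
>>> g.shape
(31, 13, 31, 5)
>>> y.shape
(5, 31)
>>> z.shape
(5, 31, 13, 13)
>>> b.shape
(3, 7, 31, 3, 31)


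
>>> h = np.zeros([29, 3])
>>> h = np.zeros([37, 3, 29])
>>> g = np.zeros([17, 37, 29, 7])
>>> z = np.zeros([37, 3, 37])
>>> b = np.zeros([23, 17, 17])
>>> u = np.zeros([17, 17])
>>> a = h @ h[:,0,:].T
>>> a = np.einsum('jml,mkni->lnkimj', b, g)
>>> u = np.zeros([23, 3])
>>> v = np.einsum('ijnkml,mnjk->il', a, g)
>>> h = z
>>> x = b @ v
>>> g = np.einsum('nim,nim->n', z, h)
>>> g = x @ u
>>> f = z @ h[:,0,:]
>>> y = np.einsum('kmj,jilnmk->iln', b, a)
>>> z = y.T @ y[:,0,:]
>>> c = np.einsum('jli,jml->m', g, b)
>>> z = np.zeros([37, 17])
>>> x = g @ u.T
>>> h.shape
(37, 3, 37)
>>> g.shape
(23, 17, 3)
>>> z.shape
(37, 17)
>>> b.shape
(23, 17, 17)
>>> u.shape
(23, 3)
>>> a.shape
(17, 29, 37, 7, 17, 23)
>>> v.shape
(17, 23)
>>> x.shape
(23, 17, 23)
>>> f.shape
(37, 3, 37)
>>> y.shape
(29, 37, 7)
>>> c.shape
(17,)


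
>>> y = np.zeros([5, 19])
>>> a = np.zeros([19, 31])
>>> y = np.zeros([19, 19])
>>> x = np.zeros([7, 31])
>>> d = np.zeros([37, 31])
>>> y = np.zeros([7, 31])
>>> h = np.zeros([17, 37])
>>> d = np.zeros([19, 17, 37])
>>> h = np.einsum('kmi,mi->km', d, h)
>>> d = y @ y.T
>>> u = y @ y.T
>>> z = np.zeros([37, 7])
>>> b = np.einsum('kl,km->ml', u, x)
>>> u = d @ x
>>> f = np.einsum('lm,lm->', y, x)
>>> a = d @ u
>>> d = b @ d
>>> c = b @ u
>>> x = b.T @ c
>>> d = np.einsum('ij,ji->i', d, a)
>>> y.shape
(7, 31)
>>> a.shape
(7, 31)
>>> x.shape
(7, 31)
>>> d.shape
(31,)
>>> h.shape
(19, 17)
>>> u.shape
(7, 31)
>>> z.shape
(37, 7)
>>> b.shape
(31, 7)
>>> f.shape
()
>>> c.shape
(31, 31)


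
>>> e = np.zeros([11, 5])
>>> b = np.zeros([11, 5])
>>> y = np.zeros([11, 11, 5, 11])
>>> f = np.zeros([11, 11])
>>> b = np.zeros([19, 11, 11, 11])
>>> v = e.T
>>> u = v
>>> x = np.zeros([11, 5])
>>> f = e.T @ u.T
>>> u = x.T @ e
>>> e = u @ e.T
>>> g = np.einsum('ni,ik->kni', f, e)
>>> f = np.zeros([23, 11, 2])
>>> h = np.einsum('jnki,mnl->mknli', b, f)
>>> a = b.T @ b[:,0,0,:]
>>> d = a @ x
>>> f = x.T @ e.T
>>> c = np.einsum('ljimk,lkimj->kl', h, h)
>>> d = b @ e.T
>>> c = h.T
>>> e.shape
(5, 11)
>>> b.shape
(19, 11, 11, 11)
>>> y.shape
(11, 11, 5, 11)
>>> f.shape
(5, 5)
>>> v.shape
(5, 11)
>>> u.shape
(5, 5)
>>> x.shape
(11, 5)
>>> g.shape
(11, 5, 5)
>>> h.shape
(23, 11, 11, 2, 11)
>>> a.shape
(11, 11, 11, 11)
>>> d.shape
(19, 11, 11, 5)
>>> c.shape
(11, 2, 11, 11, 23)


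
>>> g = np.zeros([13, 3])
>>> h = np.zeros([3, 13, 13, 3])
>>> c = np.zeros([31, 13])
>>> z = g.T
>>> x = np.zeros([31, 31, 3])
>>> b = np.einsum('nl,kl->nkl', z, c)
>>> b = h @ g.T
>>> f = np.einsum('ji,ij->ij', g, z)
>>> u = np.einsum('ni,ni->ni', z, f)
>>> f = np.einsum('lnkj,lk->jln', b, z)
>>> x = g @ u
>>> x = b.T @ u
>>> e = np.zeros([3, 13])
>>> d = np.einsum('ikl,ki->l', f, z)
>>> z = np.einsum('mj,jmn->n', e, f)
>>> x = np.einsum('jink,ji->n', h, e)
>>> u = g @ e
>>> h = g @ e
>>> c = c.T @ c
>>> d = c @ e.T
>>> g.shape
(13, 3)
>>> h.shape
(13, 13)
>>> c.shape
(13, 13)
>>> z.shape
(13,)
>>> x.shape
(13,)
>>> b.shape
(3, 13, 13, 13)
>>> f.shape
(13, 3, 13)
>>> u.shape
(13, 13)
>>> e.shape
(3, 13)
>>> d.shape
(13, 3)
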